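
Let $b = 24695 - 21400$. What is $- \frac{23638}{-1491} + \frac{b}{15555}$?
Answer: $\frac{8280043}{515389} \approx 16.066$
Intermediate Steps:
$b = 3295$
$- \frac{23638}{-1491} + \frac{b}{15555} = - \frac{23638}{-1491} + \frac{3295}{15555} = \left(-23638\right) \left(- \frac{1}{1491}\right) + 3295 \cdot \frac{1}{15555} = \frac{23638}{1491} + \frac{659}{3111} = \frac{8280043}{515389}$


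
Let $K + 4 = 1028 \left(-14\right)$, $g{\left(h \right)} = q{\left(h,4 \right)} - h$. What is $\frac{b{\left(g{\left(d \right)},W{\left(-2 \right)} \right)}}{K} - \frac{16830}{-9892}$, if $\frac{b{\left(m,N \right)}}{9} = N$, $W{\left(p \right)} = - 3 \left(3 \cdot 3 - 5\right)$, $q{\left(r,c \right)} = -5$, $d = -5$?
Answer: $\frac{30419127}{17800654} \approx 1.7089$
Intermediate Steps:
$W{\left(p \right)} = -12$ ($W{\left(p \right)} = - 3 \left(9 - 5\right) = \left(-3\right) 4 = -12$)
$g{\left(h \right)} = -5 - h$
$b{\left(m,N \right)} = 9 N$
$K = -14396$ ($K = -4 + 1028 \left(-14\right) = -4 - 14392 = -14396$)
$\frac{b{\left(g{\left(d \right)},W{\left(-2 \right)} \right)}}{K} - \frac{16830}{-9892} = \frac{9 \left(-12\right)}{-14396} - \frac{16830}{-9892} = \left(-108\right) \left(- \frac{1}{14396}\right) - - \frac{8415}{4946} = \frac{27}{3599} + \frac{8415}{4946} = \frac{30419127}{17800654}$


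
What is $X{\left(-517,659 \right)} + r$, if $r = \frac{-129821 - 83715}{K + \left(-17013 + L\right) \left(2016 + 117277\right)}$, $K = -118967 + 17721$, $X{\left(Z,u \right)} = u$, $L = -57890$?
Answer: $\frac{5888497893211}{8935504825} \approx 659.0$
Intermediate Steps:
$K = -101246$
$r = \frac{213536}{8935504825}$ ($r = \frac{-129821 - 83715}{-101246 + \left(-17013 - 57890\right) \left(2016 + 117277\right)} = - \frac{213536}{-101246 - 8935403579} = - \frac{213536}{-8935504825} = \left(-213536\right) \left(- \frac{1}{8935504825}\right) = \frac{213536}{8935504825} \approx 2.3897 \cdot 10^{-5}$)
$X{\left(-517,659 \right)} + r = 659 + \frac{213536}{8935504825} = \frac{5888497893211}{8935504825}$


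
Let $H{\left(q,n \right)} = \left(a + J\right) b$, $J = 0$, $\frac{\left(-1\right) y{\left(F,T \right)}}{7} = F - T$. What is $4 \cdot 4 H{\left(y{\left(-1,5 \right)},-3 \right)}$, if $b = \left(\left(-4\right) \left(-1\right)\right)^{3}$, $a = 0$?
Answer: $0$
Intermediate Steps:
$y{\left(F,T \right)} = - 7 F + 7 T$ ($y{\left(F,T \right)} = - 7 \left(F - T\right) = - 7 F + 7 T$)
$b = 64$ ($b = 4^{3} = 64$)
$H{\left(q,n \right)} = 0$ ($H{\left(q,n \right)} = \left(0 + 0\right) 64 = 0 \cdot 64 = 0$)
$4 \cdot 4 H{\left(y{\left(-1,5 \right)},-3 \right)} = 4 \cdot 4 \cdot 0 = 16 \cdot 0 = 0$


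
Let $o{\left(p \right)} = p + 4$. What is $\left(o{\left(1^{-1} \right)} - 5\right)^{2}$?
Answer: $0$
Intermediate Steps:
$o{\left(p \right)} = 4 + p$
$\left(o{\left(1^{-1} \right)} - 5\right)^{2} = \left(\left(4 + 1^{-1}\right) - 5\right)^{2} = \left(\left(4 + 1\right) - 5\right)^{2} = \left(5 - 5\right)^{2} = 0^{2} = 0$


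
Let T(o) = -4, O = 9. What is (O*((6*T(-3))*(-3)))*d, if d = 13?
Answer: 8424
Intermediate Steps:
(O*((6*T(-3))*(-3)))*d = (9*((6*(-4))*(-3)))*13 = (9*(-24*(-3)))*13 = (9*72)*13 = 648*13 = 8424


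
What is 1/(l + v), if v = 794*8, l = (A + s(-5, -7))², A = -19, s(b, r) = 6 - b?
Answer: 1/6416 ≈ 0.00015586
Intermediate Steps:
l = 64 (l = (-19 + (6 - 1*(-5)))² = (-19 + (6 + 5))² = (-19 + 11)² = (-8)² = 64)
v = 6352
1/(l + v) = 1/(64 + 6352) = 1/6416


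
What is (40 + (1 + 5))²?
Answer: 2116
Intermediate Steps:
(40 + (1 + 5))² = (40 + 6)² = 46² = 2116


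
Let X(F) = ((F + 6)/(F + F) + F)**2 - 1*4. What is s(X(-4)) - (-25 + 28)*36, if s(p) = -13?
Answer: -121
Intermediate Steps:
X(F) = -4 + (F + (6 + F)/(2*F))**2 (X(F) = ((6 + F)/((2*F)) + F)**2 - 4 = ((6 + F)*(1/(2*F)) + F)**2 - 4 = ((6 + F)/(2*F) + F)**2 - 4 = (F + (6 + F)/(2*F))**2 - 4 = -4 + (F + (6 + F)/(2*F))**2)
s(X(-4)) - (-25 + 28)*36 = -13 - (-25 + 28)*36 = -13 - 3*36 = -13 - 1*108 = -13 - 108 = -121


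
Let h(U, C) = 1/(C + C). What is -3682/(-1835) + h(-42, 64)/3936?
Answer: 1855022891/924487680 ≈ 2.0065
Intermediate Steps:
h(U, C) = 1/(2*C)
-3682/(-1835) + h(-42, 64)/3936 = -3682/(-1835) + ((½)/64)/3936 = -3682*(-1/1835) + ((½)*(1/64))*(1/3936) = 3682/1835 + (1/128)*(1/3936) = 3682/1835 + 1/503808 = 1855022891/924487680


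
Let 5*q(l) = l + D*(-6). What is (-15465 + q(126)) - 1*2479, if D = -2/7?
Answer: -627146/35 ≈ -17918.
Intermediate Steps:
D = -2/7 (D = -2*⅐ = -2/7 ≈ -0.28571)
q(l) = 12/35 + l/5 (q(l) = (l - 2/7*(-6))/5 = (l + 12/7)/5 = (12/7 + l)/5 = 12/35 + l/5)
(-15465 + q(126)) - 1*2479 = (-15465 + (12/35 + (⅕)*126)) - 1*2479 = (-15465 + (12/35 + 126/5)) - 2479 = (-15465 + 894/35) - 2479 = -540381/35 - 2479 = -627146/35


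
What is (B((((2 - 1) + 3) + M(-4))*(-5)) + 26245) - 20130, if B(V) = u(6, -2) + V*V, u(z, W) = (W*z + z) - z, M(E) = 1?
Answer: 6728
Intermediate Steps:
u(z, W) = W*z (u(z, W) = (z + W*z) - z = W*z)
B(V) = -12 + V² (B(V) = -2*6 + V*V = -12 + V²)
(B((((2 - 1) + 3) + M(-4))*(-5)) + 26245) - 20130 = ((-12 + ((((2 - 1) + 3) + 1)*(-5))²) + 26245) - 20130 = ((-12 + (((1 + 3) + 1)*(-5))²) + 26245) - 20130 = ((-12 + ((4 + 1)*(-5))²) + 26245) - 20130 = ((-12 + (5*(-5))²) + 26245) - 20130 = ((-12 + (-25)²) + 26245) - 20130 = ((-12 + 625) + 26245) - 20130 = (613 + 26245) - 20130 = 26858 - 20130 = 6728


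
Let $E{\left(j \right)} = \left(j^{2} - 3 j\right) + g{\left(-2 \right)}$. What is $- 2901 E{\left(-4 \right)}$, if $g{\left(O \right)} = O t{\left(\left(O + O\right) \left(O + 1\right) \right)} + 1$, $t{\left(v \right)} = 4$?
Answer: $-60921$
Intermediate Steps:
$g{\left(O \right)} = 1 + 4 O$ ($g{\left(O \right)} = O 4 + 1 = 4 O + 1 = 1 + 4 O$)
$E{\left(j \right)} = -7 + j^{2} - 3 j$ ($E{\left(j \right)} = \left(j^{2} - 3 j\right) + \left(1 + 4 \left(-2\right)\right) = \left(j^{2} - 3 j\right) + \left(1 - 8\right) = \left(j^{2} - 3 j\right) - 7 = -7 + j^{2} - 3 j$)
$- 2901 E{\left(-4 \right)} = - 2901 \left(-7 + \left(-4\right)^{2} - -12\right) = - 2901 \left(-7 + 16 + 12\right) = \left(-2901\right) 21 = -60921$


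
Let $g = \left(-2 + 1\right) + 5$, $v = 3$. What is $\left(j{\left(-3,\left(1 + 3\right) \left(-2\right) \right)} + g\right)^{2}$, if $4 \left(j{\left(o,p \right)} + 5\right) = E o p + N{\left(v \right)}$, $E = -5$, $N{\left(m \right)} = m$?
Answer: $\frac{14641}{16} \approx 915.06$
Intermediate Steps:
$g = 4$ ($g = -1 + 5 = 4$)
$j{\left(o,p \right)} = - \frac{17}{4} - \frac{5 o p}{4}$ ($j{\left(o,p \right)} = -5 + \frac{- 5 o p + 3}{4} = -5 + \frac{3 - 5 o p}{4} = -5 - \left(- \frac{3}{4} + \frac{5 o p}{4}\right) = - \frac{17}{4} - \frac{5 o p}{4}$)
$\left(j{\left(-3,\left(1 + 3\right) \left(-2\right) \right)} + g\right)^{2} = \left(\left(- \frac{17}{4} - - \frac{15 \left(1 + 3\right) \left(-2\right)}{4}\right) + 4\right)^{2} = \left(\left(- \frac{17}{4} - - \frac{15 \cdot 4 \left(-2\right)}{4}\right) + 4\right)^{2} = \left(\left(- \frac{17}{4} - \left(- \frac{15}{4}\right) \left(-8\right)\right) + 4\right)^{2} = \left(\left(- \frac{17}{4} - 30\right) + 4\right)^{2} = \left(- \frac{137}{4} + 4\right)^{2} = \left(- \frac{121}{4}\right)^{2} = \frac{14641}{16}$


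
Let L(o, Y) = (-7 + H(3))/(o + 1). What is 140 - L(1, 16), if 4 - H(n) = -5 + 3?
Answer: 281/2 ≈ 140.50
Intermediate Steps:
H(n) = 6 (H(n) = 4 - (-5 + 3) = 4 - 1*(-2) = 4 + 2 = 6)
L(o, Y) = -1/(1 + o) (L(o, Y) = (-7 + 6)/(o + 1) = -1/(1 + o))
140 - L(1, 16) = 140 - (-1)/(1 + 1) = 140 - (-1)/2 = 140 - 1*(-½) = 140 + ½ = 281/2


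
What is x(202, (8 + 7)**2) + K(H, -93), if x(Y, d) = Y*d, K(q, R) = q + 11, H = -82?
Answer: 45379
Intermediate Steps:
K(q, R) = 11 + q
x(202, (8 + 7)**2) + K(H, -93) = 202*(8 + 7)**2 + (11 - 82) = 202*15**2 - 71 = 202*225 - 71 = 45450 - 71 = 45379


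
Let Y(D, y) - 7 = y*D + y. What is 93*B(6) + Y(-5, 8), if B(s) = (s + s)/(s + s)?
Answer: 68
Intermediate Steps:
Y(D, y) = 7 + y + D*y (Y(D, y) = 7 + (y*D + y) = 7 + (D*y + y) = 7 + (y + D*y) = 7 + y + D*y)
B(s) = 1 (B(s) = (2*s)/((2*s)) = (2*s)*(1/(2*s)) = 1)
93*B(6) + Y(-5, 8) = 93*1 + (7 + 8 - 5*8) = 93 + (7 + 8 - 40) = 93 - 25 = 68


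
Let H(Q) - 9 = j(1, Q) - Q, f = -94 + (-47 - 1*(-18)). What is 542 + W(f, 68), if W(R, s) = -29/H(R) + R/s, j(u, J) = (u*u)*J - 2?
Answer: 255159/476 ≈ 536.05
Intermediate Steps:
f = -123 (f = -94 + (-47 + 18) = -94 - 29 = -123)
j(u, J) = -2 + J*u² (j(u, J) = u²*J - 2 = J*u² - 2 = -2 + J*u²)
H(Q) = 7 (H(Q) = 9 + ((-2 + Q*1²) - Q) = 9 + ((-2 + Q*1) - Q) = 9 + ((-2 + Q) - Q) = 9 - 2 = 7)
W(R, s) = -29/7 + R/s
542 + W(f, 68) = 542 + (-29/7 - 123/68) = 542 - 2833/476 = 255159/476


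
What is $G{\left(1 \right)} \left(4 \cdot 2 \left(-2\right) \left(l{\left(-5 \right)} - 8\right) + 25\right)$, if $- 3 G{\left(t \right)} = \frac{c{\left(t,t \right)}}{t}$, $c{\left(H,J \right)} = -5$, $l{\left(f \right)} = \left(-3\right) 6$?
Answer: $735$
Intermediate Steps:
$l{\left(f \right)} = -18$
$G{\left(t \right)} = \frac{5}{3 t}$ ($G{\left(t \right)} = - \frac{\left(-5\right) \frac{1}{t}}{3} = \frac{5}{3 t}$)
$G{\left(1 \right)} \left(4 \cdot 2 \left(-2\right) \left(l{\left(-5 \right)} - 8\right) + 25\right) = \frac{5}{3 \cdot 1} \left(4 \cdot 2 \left(-2\right) \left(-18 - 8\right) + 25\right) = \frac{5}{3} \cdot 1 \left(8 \left(-2\right) \left(-26\right) + 25\right) = \frac{5 \left(\left(-16\right) \left(-26\right) + 25\right)}{3} = \frac{5 \left(416 + 25\right)}{3} = \frac{5}{3} \cdot 441 = 735$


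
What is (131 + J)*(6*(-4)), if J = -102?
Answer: -696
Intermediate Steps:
(131 + J)*(6*(-4)) = (131 - 102)*(6*(-4)) = 29*(-24) = -696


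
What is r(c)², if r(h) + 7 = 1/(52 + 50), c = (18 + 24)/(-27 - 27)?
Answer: 508369/10404 ≈ 48.863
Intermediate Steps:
c = -7/9 (c = 42/(-54) = 42*(-1/54) = -7/9 ≈ -0.77778)
r(h) = -713/102 (r(h) = -7 + 1/(52 + 50) = -7 + 1/102 = -713/102)
r(c)² = (-713/102)² = 508369/10404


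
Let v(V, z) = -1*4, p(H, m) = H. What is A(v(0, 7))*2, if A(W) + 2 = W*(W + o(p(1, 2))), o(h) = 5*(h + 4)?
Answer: -172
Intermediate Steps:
o(h) = 20 + 5*h (o(h) = 5*(4 + h) = 20 + 5*h)
v(V, z) = -4
A(W) = -2 + W*(25 + W) (A(W) = -2 + W*(W + (20 + 5*1)) = -2 + W*(W + (20 + 5)) = -2 + W*(W + 25) = -2 + W*(25 + W))
A(v(0, 7))*2 = (-2 + (-4)² + 25*(-4))*2 = (-2 + 16 - 100)*2 = -86*2 = -172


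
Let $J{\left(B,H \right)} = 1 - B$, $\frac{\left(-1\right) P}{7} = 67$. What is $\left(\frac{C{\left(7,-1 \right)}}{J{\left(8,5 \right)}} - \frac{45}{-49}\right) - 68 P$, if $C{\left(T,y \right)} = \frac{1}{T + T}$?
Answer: $\frac{3125505}{98} \approx 31893.0$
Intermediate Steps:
$P = -469$ ($P = \left(-7\right) 67 = -469$)
$C{\left(T,y \right)} = \frac{1}{2 T}$
$\left(\frac{C{\left(7,-1 \right)}}{J{\left(8,5 \right)}} - \frac{45}{-49}\right) - 68 P = \left(\frac{\frac{1}{2} \cdot \frac{1}{7}}{1 - 8} - \frac{45}{-49}\right) - -31892 = \left(\frac{\frac{1}{2} \cdot \frac{1}{7}}{1 - 8} - - \frac{45}{49}\right) + 31892 = \left(\frac{1}{14 \left(-7\right)} + \frac{45}{49}\right) + 31892 = \left(\frac{1}{14} \left(- \frac{1}{7}\right) + \frac{45}{49}\right) + 31892 = \left(- \frac{1}{98} + \frac{45}{49}\right) + 31892 = \frac{89}{98} + 31892 = \frac{3125505}{98}$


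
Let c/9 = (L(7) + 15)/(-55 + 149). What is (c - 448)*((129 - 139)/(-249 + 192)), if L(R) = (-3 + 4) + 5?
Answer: -209615/2679 ≈ -78.244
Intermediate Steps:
L(R) = 6 (L(R) = 1 + 5 = 6)
c = 189/94 (c = 9*((6 + 15)/(-55 + 149)) = 9*(21/94) = 189/94 ≈ 2.0106)
(c - 448)*((129 - 139)/(-249 + 192)) = (189/94 - 448)*((129 - 139)/(-249 + 192)) = -(-209615)/(47*(-57)) = -(-209615)*(-1)/(47*57) = -41923/94*10/57 = -209615/2679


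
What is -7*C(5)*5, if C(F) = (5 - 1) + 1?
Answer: -175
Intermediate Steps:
C(F) = 5 (C(F) = 4 + 1 = 5)
-7*C(5)*5 = -7*5*5 = -35*5 = -175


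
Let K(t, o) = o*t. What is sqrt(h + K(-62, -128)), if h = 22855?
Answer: sqrt(30791) ≈ 175.47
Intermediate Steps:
sqrt(h + K(-62, -128)) = sqrt(22855 - 128*(-62)) = sqrt(22855 + 7936) = sqrt(30791)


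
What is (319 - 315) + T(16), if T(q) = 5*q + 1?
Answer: 85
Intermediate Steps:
T(q) = 1 + 5*q
(319 - 315) + T(16) = (319 - 315) + (1 + 5*16) = 4 + (1 + 80) = 4 + 81 = 85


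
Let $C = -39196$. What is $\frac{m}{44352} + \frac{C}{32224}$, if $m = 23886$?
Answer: $- \frac{1681803}{2481248} \approx -0.6778$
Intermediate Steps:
$\frac{m}{44352} + \frac{C}{32224} = \frac{23886}{44352} - \frac{39196}{32224} = 23886 \cdot \frac{1}{44352} - \frac{9799}{8056} = \frac{1327}{2464} - \frac{9799}{8056} = - \frac{1681803}{2481248}$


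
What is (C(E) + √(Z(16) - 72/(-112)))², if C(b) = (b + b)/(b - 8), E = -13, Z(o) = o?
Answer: 16031/882 + 26*√3262/147 ≈ 28.278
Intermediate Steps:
C(b) = 2*b/(-8 + b) (C(b) = (2*b)/(-8 + b) = 2*b/(-8 + b))
(C(E) + √(Z(16) - 72/(-112)))² = (2*(-13)/(-8 - 13) + √(16 - 72/(-112)))² = (2*(-13)/(-21) + √(16 - 72*(-1/112)))² = (2*(-13)*(-1/21) + √(16 + 9/14))² = (26/21 + √(233/14))² = (26/21 + √3262/14)²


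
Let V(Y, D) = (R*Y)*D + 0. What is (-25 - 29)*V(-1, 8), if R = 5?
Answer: 2160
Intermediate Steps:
V(Y, D) = 5*D*Y (V(Y, D) = (5*Y)*D + 0 = 5*D*Y + 0 = 5*D*Y)
(-25 - 29)*V(-1, 8) = (-25 - 29)*(5*8*(-1)) = -54*(-40) = 2160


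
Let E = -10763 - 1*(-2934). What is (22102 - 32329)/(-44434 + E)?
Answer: 3409/17421 ≈ 0.19568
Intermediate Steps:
E = -7829 (E = -10763 + 2934 = -7829)
(22102 - 32329)/(-44434 + E) = (22102 - 32329)/(-44434 - 7829) = -10227/(-52263) = -10227*(-1/52263) = 3409/17421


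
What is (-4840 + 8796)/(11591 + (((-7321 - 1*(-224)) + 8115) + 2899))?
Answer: 989/3877 ≈ 0.25509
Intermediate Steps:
(-4840 + 8796)/(11591 + (((-7321 - 1*(-224)) + 8115) + 2899)) = 3956/(11591 + (((-7321 + 224) + 8115) + 2899)) = 3956/(11591 + ((-7097 + 8115) + 2899)) = 3956/(11591 + (1018 + 2899)) = 3956/(11591 + 3917) = 3956/15508 = 3956*(1/15508) = 989/3877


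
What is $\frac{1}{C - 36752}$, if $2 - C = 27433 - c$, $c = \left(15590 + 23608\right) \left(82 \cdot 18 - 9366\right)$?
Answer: $- \frac{1}{309336403} \approx -3.2327 \cdot 10^{-9}$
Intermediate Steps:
$c = -309272220$ ($c = 39198 \left(1476 - 9366\right) = 39198 \left(-7890\right) = -309272220$)
$C = -309299651$ ($C = 2 - \left(27433 - -309272220\right) = 2 - \left(27433 + 309272220\right) = 2 - 309299653 = -309299651$)
$\frac{1}{C - 36752} = \frac{1}{-309299651 - 36752} = \frac{1}{-309336403} = - \frac{1}{309336403}$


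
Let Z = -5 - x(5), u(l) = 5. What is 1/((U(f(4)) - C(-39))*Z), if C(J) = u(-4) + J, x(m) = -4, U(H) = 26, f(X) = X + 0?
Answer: -1/60 ≈ -0.016667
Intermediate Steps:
f(X) = X
C(J) = 5 + J
Z = -1 (Z = -5 - 1*(-4) = -5 + 4 = -1)
1/((U(f(4)) - C(-39))*Z) = 1/((26 - (5 - 39))*(-1)) = 1/((26 - 1*(-34))*(-1)) = 1/((26 + 34)*(-1)) = 1/(60*(-1)) = 1/(-60) = -1/60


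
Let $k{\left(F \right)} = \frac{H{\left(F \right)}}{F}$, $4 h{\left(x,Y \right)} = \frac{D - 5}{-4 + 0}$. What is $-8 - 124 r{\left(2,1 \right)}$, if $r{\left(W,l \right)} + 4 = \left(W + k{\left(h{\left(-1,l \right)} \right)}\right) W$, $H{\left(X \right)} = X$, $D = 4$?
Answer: $-256$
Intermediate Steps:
$h{\left(x,Y \right)} = \frac{1}{16}$ ($h{\left(x,Y \right)} = \frac{\left(4 - 5\right) \frac{1}{-4 + 0}}{4} = \frac{\left(-1\right) \frac{1}{-4}}{4} = \frac{\left(-1\right) \left(- \frac{1}{4}\right)}{4} = \frac{1}{4} \cdot \frac{1}{4} = \frac{1}{16}$)
$k{\left(F \right)} = 1$ ($k{\left(F \right)} = \frac{F}{F} = 1$)
$r{\left(W,l \right)} = -4 + W \left(1 + W\right)$ ($r{\left(W,l \right)} = -4 + \left(W + 1\right) W = -4 + \left(1 + W\right) W = -4 + W \left(1 + W\right)$)
$-8 - 124 r{\left(2,1 \right)} = -8 - 124 \left(-4 + 2 + 2^{2}\right) = -8 - 124 \left(-4 + 2 + 4\right) = -8 - 248 = -256$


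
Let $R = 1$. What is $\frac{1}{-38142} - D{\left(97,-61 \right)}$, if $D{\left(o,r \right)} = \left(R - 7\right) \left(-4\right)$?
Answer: $- \frac{915409}{38142} \approx -24.0$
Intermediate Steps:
$D{\left(o,r \right)} = 24$ ($D{\left(o,r \right)} = \left(1 - 7\right) \left(-4\right) = \left(-6\right) \left(-4\right) = 24$)
$\frac{1}{-38142} - D{\left(97,-61 \right)} = \frac{1}{-38142} - 24 = - \frac{1}{38142} - 24 = - \frac{915409}{38142}$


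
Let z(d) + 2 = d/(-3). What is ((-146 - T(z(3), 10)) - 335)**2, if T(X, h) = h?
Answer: 241081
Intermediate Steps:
z(d) = -2 - d/3 (z(d) = -2 + d/(-3) = -2 + d*(-1/3) = -2 - d/3)
((-146 - T(z(3), 10)) - 335)**2 = ((-146 - 1*10) - 335)**2 = ((-146 - 10) - 335)**2 = (-156 - 335)**2 = (-491)**2 = 241081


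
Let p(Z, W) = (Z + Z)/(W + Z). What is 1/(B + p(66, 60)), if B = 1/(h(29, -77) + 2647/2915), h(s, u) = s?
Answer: 1830822/1979219 ≈ 0.92502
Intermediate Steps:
p(Z, W) = 2*Z/(W + Z) (p(Z, W) = (2*Z)/(W + Z) = 2*Z/(W + Z))
B = 2915/87182 (B = 1/(29 + 2647/2915) = 1/(87182/2915) = 2915/87182 ≈ 0.033436)
1/(B + p(66, 60)) = 1/(2915/87182 + 2*66/(60 + 66)) = 1/(2915/87182 + 2*66/126) = 1/(2915/87182 + 2*66*(1/126)) = 1/(2915/87182 + 22/21) = 1/(1979219/1830822) = 1830822/1979219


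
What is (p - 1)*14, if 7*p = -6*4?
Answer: -62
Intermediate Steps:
p = -24/7 (p = (-6*4)/7 = (⅐)*(-24) = -24/7 ≈ -3.4286)
(p - 1)*14 = (-24/7 - 1)*14 = -31/7*14 = -62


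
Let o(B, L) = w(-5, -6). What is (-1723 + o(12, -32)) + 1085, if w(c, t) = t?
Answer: -644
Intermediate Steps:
o(B, L) = -6
(-1723 + o(12, -32)) + 1085 = (-1723 - 6) + 1085 = -1729 + 1085 = -644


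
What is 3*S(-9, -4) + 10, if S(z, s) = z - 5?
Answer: -32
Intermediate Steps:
S(z, s) = -5 + z
3*S(-9, -4) + 10 = 3*(-5 - 9) + 10 = 3*(-14) + 10 = -42 + 10 = -32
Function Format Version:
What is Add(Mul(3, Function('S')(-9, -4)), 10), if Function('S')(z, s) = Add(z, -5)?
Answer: -32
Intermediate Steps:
Function('S')(z, s) = Add(-5, z)
Add(Mul(3, Function('S')(-9, -4)), 10) = Add(Mul(3, Add(-5, -9)), 10) = Add(Mul(3, -14), 10) = Add(-42, 10) = -32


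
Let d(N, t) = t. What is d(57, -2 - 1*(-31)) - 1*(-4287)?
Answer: 4316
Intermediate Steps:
d(57, -2 - 1*(-31)) - 1*(-4287) = (-2 - 1*(-31)) - 1*(-4287) = (-2 + 31) + 4287 = 29 + 4287 = 4316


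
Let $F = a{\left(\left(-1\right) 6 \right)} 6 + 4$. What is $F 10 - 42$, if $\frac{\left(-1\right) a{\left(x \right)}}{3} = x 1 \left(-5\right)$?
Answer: $-5402$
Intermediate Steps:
$a{\left(x \right)} = 15 x$ ($a{\left(x \right)} = - 3 x 1 \left(-5\right) = - 3 x \left(-5\right) = - 3 \left(- 5 x\right) = 15 x$)
$F = -536$ ($F = 15 \left(\left(-1\right) 6\right) 6 + 4 = 15 \left(-6\right) 6 + 4 = \left(-90\right) 6 + 4 = -540 + 4 = -536$)
$F 10 - 42 = \left(-536\right) 10 - 42 = -5360 - 42 = -5402$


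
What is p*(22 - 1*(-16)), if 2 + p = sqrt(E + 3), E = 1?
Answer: 0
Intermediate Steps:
p = 0 (p = -2 + sqrt(1 + 3) = -2 + sqrt(4) = -2 + 2 = 0)
p*(22 - 1*(-16)) = 0*(22 - 1*(-16)) = 0*(22 + 16) = 0*38 = 0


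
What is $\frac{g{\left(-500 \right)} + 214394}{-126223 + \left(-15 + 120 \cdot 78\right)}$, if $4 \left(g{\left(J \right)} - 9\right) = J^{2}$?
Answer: $- \frac{276903}{116878} \approx -2.3692$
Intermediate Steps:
$g{\left(J \right)} = 9 + \frac{J^{2}}{4}$
$\frac{g{\left(-500 \right)} + 214394}{-126223 + \left(-15 + 120 \cdot 78\right)} = \frac{\left(9 + \frac{\left(-500\right)^{2}}{4}\right) + 214394}{-126223 + \left(-15 + 120 \cdot 78\right)} = \frac{\left(9 + \frac{1}{4} \cdot 250000\right) + 214394}{-126223 + \left(-15 + 9360\right)} = \frac{\left(9 + 62500\right) + 214394}{-126223 + 9345} = \frac{62509 + 214394}{-116878} = 276903 \left(- \frac{1}{116878}\right) = - \frac{276903}{116878}$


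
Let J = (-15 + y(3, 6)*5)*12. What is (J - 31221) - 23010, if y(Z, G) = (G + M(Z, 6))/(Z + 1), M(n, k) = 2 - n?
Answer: -54336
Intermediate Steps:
y(Z, G) = (2 + G - Z)/(1 + Z) (y(Z, G) = (G + (2 - Z))/(Z + 1) = (2 + G - Z)/(1 + Z))
J = -105 (J = (-15 + ((2 + 6 - 1*3)/(1 + 3))*5)*12 = (-15 + ((2 + 6 - 3)/4)*5)*12 = (-15 + ((1/4)*5)*5)*12 = (-15 + (5/4)*5)*12 = (-15 + 25/4)*12 = -35/4*12 = -105)
(J - 31221) - 23010 = (-105 - 31221) - 23010 = -31326 - 23010 = -54336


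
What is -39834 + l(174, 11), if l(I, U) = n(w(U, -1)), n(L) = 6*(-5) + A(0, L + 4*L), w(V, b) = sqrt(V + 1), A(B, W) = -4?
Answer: -39868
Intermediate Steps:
w(V, b) = sqrt(1 + V)
n(L) = -34 (n(L) = 6*(-5) - 4 = -30 - 4 = -34)
l(I, U) = -34
-39834 + l(174, 11) = -39834 - 34 = -39868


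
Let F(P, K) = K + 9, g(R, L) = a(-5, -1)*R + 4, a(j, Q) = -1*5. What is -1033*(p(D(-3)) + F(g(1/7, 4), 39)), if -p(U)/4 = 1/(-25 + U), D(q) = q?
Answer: -348121/7 ≈ -49732.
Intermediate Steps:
p(U) = -4/(-25 + U)
a(j, Q) = -5
g(R, L) = 4 - 5*R (g(R, L) = -5*R + 4 = 4 - 5*R)
F(P, K) = 9 + K
-1033*(p(D(-3)) + F(g(1/7, 4), 39)) = -1033*(-4/(-25 - 3) + (9 + 39)) = -1033*(-4/(-28) + 48) = -1033*(-4*(-1/28) + 48) = -1033*(1/7 + 48) = -1033*337/7 = -348121/7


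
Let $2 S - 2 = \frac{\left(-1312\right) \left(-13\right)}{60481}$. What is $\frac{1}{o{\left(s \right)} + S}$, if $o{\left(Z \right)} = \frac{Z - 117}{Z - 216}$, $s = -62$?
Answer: $\frac{16813718}{30010601} \approx 0.56026$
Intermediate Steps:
$o{\left(Z \right)} = \frac{-117 + Z}{-216 + Z}$
$S = \frac{69009}{60481}$ ($S = 1 + \frac{\left(-1312\right) \left(-13\right) \frac{1}{60481}}{2} = 1 + \frac{17056 \cdot \frac{1}{60481}}{2} = 1 + \frac{1}{2} \cdot \frac{17056}{60481} = 1 + \frac{8528}{60481} = \frac{69009}{60481} \approx 1.141$)
$\frac{1}{o{\left(s \right)} + S} = \frac{1}{\frac{-117 - 62}{-216 - 62} + \frac{69009}{60481}} = \frac{1}{\frac{1}{-278} \left(-179\right) + \frac{69009}{60481}} = \frac{1}{\left(- \frac{1}{278}\right) \left(-179\right) + \frac{69009}{60481}} = \frac{1}{\frac{179}{278} + \frac{69009}{60481}} = \frac{1}{\frac{30010601}{16813718}} = \frac{16813718}{30010601}$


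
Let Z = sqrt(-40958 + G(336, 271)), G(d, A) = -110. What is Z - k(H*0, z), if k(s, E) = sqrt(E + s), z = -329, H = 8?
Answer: I*(-sqrt(329) + 2*sqrt(10267)) ≈ 184.51*I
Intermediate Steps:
Z = 2*I*sqrt(10267) (Z = sqrt(-40958 - 110) = sqrt(-41068) = 2*I*sqrt(10267) ≈ 202.65*I)
Z - k(H*0, z) = 2*I*sqrt(10267) - sqrt(-329 + 8*0) = 2*I*sqrt(10267) - sqrt(-329 + 0) = 2*I*sqrt(10267) - sqrt(-329) = 2*I*sqrt(10267) - I*sqrt(329) = -I*sqrt(329) + 2*I*sqrt(10267)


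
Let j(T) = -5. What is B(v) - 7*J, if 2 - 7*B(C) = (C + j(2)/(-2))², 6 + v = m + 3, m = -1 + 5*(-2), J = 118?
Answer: -23649/28 ≈ -844.61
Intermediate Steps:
m = -11 (m = -1 - 10 = -11)
v = -14 (v = -6 + (-11 + 3) = -6 - 8 = -14)
B(C) = 2/7 - (5/2 + C)²/7 (B(C) = 2/7 - (C - 5/(-2))²/7 = 2/7 - (C - 5*(-½))²/7 = 2/7 - (C + 5/2)²/7 = 2/7 - (5/2 + C)²/7)
B(v) - 7*J = (2/7 - (5 + 2*(-14))²/28) - 7*118 = (2/7 - (5 - 28)²/28) - 826 = (2/7 - 1/28*(-23)²) - 826 = (2/7 - 1/28*529) - 826 = (2/7 - 529/28) - 826 = -521/28 - 826 = -23649/28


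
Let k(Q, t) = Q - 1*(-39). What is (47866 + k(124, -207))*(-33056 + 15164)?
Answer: -859334868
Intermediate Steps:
k(Q, t) = 39 + Q (k(Q, t) = Q + 39 = 39 + Q)
(47866 + k(124, -207))*(-33056 + 15164) = (47866 + (39 + 124))*(-33056 + 15164) = (47866 + 163)*(-17892) = 48029*(-17892) = -859334868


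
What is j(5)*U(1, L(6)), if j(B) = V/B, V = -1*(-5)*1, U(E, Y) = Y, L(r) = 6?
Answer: 6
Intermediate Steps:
V = 5 (V = 5*1 = 5)
j(B) = 5/B
j(5)*U(1, L(6)) = (5/5)*6 = (5*(1/5))*6 = 1*6 = 6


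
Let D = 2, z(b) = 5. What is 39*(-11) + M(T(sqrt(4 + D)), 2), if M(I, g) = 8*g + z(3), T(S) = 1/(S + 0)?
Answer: -408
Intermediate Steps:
T(S) = 1/S
M(I, g) = 5 + 8*g (M(I, g) = 8*g + 5 = 5 + 8*g)
39*(-11) + M(T(sqrt(4 + D)), 2) = 39*(-11) + (5 + 8*2) = -429 + (5 + 16) = -429 + 21 = -408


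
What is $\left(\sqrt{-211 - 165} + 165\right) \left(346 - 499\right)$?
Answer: $-25245 - 306 i \sqrt{94} \approx -25245.0 - 2966.8 i$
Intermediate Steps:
$\left(\sqrt{-211 - 165} + 165\right) \left(346 - 499\right) = \left(\sqrt{-376} + 165\right) \left(-153\right) = \left(2 i \sqrt{94} + 165\right) \left(-153\right) = \left(165 + 2 i \sqrt{94}\right) \left(-153\right) = -25245 - 306 i \sqrt{94}$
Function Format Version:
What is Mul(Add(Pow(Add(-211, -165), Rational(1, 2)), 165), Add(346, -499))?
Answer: Add(-25245, Mul(-306, I, Pow(94, Rational(1, 2)))) ≈ Add(-25245., Mul(-2966.8, I))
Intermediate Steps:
Mul(Add(Pow(Add(-211, -165), Rational(1, 2)), 165), Add(346, -499)) = Mul(Add(Pow(-376, Rational(1, 2)), 165), -153) = Mul(Add(Mul(2, I, Pow(94, Rational(1, 2))), 165), -153) = Mul(Add(165, Mul(2, I, Pow(94, Rational(1, 2)))), -153) = Add(-25245, Mul(-306, I, Pow(94, Rational(1, 2))))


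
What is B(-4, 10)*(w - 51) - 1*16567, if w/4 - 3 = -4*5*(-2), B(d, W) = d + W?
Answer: -15841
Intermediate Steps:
B(d, W) = W + d
w = 172 (w = 12 + 4*(-4*5*(-2)) = 12 + 4*(-20*(-2)) = 12 + 4*40 = 12 + 160 = 172)
B(-4, 10)*(w - 51) - 1*16567 = (10 - 4)*(172 - 51) - 1*16567 = 6*121 - 16567 = 726 - 16567 = -15841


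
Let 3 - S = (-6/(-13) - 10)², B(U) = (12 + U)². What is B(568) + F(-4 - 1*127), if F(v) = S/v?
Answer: 7447574469/22139 ≈ 3.3640e+5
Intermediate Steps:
S = -14869/169 (S = 3 - (-6/(-13) - 10)² = 3 - (-6*(-1/13) - 10)² = 3 - (6/13 - 10)² = 3 - (-124/13)² = 3 - 1*15376/169 = 3 - 15376/169 = -14869/169 ≈ -87.982)
F(v) = -14869/(169*v)
B(568) + F(-4 - 1*127) = (12 + 568)² - 14869/(169*(-4 - 1*127)) = 580² - 14869/(169*(-4 - 127)) = 336400 - 14869/169/(-131) = 336400 - 14869/169*(-1/131) = 336400 + 14869/22139 = 7447574469/22139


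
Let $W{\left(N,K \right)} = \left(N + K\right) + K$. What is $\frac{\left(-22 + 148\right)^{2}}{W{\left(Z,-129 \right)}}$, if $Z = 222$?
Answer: $-441$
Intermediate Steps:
$W{\left(N,K \right)} = N + 2 K$ ($W{\left(N,K \right)} = \left(K + N\right) + K = N + 2 K$)
$\frac{\left(-22 + 148\right)^{2}}{W{\left(Z,-129 \right)}} = \frac{\left(-22 + 148\right)^{2}}{222 + 2 \left(-129\right)} = \frac{126^{2}}{222 - 258} = \frac{15876}{-36} = 15876 \left(- \frac{1}{36}\right) = -441$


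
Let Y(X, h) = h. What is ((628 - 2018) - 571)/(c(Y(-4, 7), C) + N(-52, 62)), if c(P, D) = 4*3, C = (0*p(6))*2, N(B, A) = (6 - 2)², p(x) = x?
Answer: -1961/28 ≈ -70.036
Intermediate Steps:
N(B, A) = 16 (N(B, A) = 4² = 16)
C = 0 (C = (0*6)*2 = 0*2 = 0)
c(P, D) = 12
((628 - 2018) - 571)/(c(Y(-4, 7), C) + N(-52, 62)) = ((628 - 2018) - 571)/(12 + 16) = (-1390 - 571)/28 = -1961*1/28 = -1961/28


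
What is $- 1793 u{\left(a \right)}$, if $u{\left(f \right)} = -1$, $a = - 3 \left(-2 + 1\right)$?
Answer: $1793$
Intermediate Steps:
$a = 3$ ($a = \left(-3\right) \left(-1\right) = 3$)
$- 1793 u{\left(a \right)} = - 1793 \left(-1\right) = \left(-1\right) \left(-1793\right) = 1793$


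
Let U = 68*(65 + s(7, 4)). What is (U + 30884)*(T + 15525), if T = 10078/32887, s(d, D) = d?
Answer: 18268579342340/32887 ≈ 5.5550e+8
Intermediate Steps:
U = 4896 (U = 68*(65 + 7) = 68*72 = 4896)
T = 10078/32887 (T = 10078*(1/32887) = 10078/32887 ≈ 0.30644)
(U + 30884)*(T + 15525) = (4896 + 30884)*(10078/32887 + 15525) = 35780*(510580753/32887) = 18268579342340/32887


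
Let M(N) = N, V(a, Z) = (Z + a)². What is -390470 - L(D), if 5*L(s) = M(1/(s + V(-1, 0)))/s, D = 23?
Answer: -1077697201/2760 ≈ -3.9047e+5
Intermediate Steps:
L(s) = 1/(5*s*(1 + s)) (L(s) = (1/((s + (0 - 1)²)*s))/5 = (1/((s + (-1)²)*s))/5 = (1/((s + 1)*s))/5 = (1/((1 + s)*s))/5 = (1/(s*(1 + s)))/5 = 1/(5*s*(1 + s)))
-390470 - L(D) = -390470 - 1/(5*23*(1 + 23)) = -390470 - 1/(5*23*24) = -390470 - 1*1/2760 = -390470 - 1/2760 = -1077697201/2760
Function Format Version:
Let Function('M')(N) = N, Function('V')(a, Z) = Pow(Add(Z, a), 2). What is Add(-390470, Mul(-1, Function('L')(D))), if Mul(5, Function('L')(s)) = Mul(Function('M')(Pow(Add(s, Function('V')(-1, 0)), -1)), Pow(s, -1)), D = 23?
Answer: Rational(-1077697201, 2760) ≈ -3.9047e+5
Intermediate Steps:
Function('L')(s) = Mul(Rational(1, 5), Pow(s, -1), Pow(Add(1, s), -1)) (Function('L')(s) = Mul(Rational(1, 5), Mul(Pow(Add(s, Pow(Add(0, -1), 2)), -1), Pow(s, -1))) = Mul(Rational(1, 5), Mul(Pow(Add(s, Pow(-1, 2)), -1), Pow(s, -1))) = Mul(Rational(1, 5), Mul(Pow(Add(s, 1), -1), Pow(s, -1))) = Mul(Rational(1, 5), Mul(Pow(Add(1, s), -1), Pow(s, -1))) = Mul(Rational(1, 5), Mul(Pow(s, -1), Pow(Add(1, s), -1))) = Mul(Rational(1, 5), Pow(s, -1), Pow(Add(1, s), -1)))
Add(-390470, Mul(-1, Function('L')(D))) = Add(-390470, Mul(-1, Mul(Rational(1, 5), Pow(23, -1), Pow(Add(1, 23), -1)))) = Add(-390470, Mul(-1, Mul(Rational(1, 5), Rational(1, 23), Pow(24, -1)))) = Add(-390470, Mul(-1, Mul(Rational(1, 5), Rational(1, 23), Rational(1, 24)))) = Add(-390470, Mul(-1, Rational(1, 2760))) = Add(-390470, Rational(-1, 2760)) = Rational(-1077697201, 2760)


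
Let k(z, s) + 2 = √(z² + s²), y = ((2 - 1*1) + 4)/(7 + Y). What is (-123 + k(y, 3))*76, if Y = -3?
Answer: -9253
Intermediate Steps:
y = 5/4 (y = ((2 - 1*1) + 4)/(7 - 3) = ((2 - 1) + 4)/4 = (1 + 4)*(¼) = 5*(¼) = 5/4 ≈ 1.2500)
k(z, s) = -2 + √(s² + z²) (k(z, s) = -2 + √(z² + s²) = -2 + √(s² + z²))
(-123 + k(y, 3))*76 = (-123 + (-2 + √(3² + (5/4)²)))*76 = (-123 + (-2 + √(9 + 25/16)))*76 = (-123 + (-2 + √(169/16)))*76 = (-123 + (-2 + 13/4))*76 = (-123 + 5/4)*76 = -487/4*76 = -9253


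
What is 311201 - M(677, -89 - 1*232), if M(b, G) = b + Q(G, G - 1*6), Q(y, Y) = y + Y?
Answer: 311172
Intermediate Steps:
Q(y, Y) = Y + y
M(b, G) = -6 + b + 2*G (M(b, G) = b + ((G - 1*6) + G) = b + ((G - 6) + G) = b + ((-6 + G) + G) = b + (-6 + 2*G) = -6 + b + 2*G)
311201 - M(677, -89 - 1*232) = 311201 - (-6 + 677 + 2*(-89 - 1*232)) = 311201 - (-6 + 677 + 2*(-89 - 232)) = 311201 - (-6 + 677 + 2*(-321)) = 311201 - (-6 + 677 - 642) = 311201 - 1*29 = 311201 - 29 = 311172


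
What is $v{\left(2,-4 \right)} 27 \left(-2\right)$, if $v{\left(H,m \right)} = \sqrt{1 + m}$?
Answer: $- 54 i \sqrt{3} \approx - 93.531 i$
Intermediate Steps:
$v{\left(2,-4 \right)} 27 \left(-2\right) = \sqrt{1 - 4} \cdot 27 \left(-2\right) = \sqrt{-3} \cdot 27 \left(-2\right) = i \sqrt{3} \cdot 27 \left(-2\right) = 27 i \sqrt{3} \left(-2\right) = - 54 i \sqrt{3}$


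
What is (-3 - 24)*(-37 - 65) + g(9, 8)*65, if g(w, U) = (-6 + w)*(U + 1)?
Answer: 4509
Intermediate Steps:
g(w, U) = (1 + U)*(-6 + w) (g(w, U) = (-6 + w)*(1 + U) = (1 + U)*(-6 + w))
(-3 - 24)*(-37 - 65) + g(9, 8)*65 = (-3 - 24)*(-37 - 65) + (-6 + 9 - 6*8 + 8*9)*65 = -27*(-102) + (-6 + 9 - 48 + 72)*65 = 2754 + 27*65 = 2754 + 1755 = 4509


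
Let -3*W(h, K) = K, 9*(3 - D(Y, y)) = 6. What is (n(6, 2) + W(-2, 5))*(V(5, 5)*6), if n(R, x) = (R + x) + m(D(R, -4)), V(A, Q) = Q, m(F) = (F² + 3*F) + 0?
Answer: 1690/3 ≈ 563.33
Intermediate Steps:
D(Y, y) = 7/3 (D(Y, y) = 3 - ⅑*6 = 3 - ⅔ = 7/3)
m(F) = F² + 3*F
n(R, x) = 112/9 + R + x (n(R, x) = (R + x) + 7*(3 + 7/3)/3 = (R + x) + (7/3)*(16/3) = (R + x) + 112/9 = 112/9 + R + x)
W(h, K) = -K/3
(n(6, 2) + W(-2, 5))*(V(5, 5)*6) = ((112/9 + 6 + 2) - ⅓*5)*(5*6) = (184/9 - 5/3)*30 = (169/9)*30 = 1690/3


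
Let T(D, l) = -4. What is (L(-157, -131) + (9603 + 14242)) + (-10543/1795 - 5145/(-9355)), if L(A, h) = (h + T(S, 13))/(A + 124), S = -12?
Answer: 880857793422/36942895 ≈ 23844.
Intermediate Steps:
L(A, h) = (-4 + h)/(124 + A) (L(A, h) = (h - 4)/(A + 124) = (-4 + h)/(124 + A))
(L(-157, -131) + (9603 + 14242)) + (-10543/1795 - 5145/(-9355)) = ((-4 - 131)/(124 - 157) + (9603 + 14242)) + (-10543/1795 - 5145/(-9355)) = (-135/(-33) + 23845) + (-10543*1/1795 - 5145*(-1/9355)) = (-1/33*(-135) + 23845) + (-10543/1795 + 1029/1871) = (45/11 + 23845) - 17878898/3358445 = 262340/11 - 17878898/3358445 = 880857793422/36942895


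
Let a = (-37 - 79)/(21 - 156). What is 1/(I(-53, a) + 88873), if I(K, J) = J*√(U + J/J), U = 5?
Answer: 539903475/47982841506763 - 5220*√6/47982841506763 ≈ 1.1252e-5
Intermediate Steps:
a = 116/135 (a = -116/(-135) = -116*(-1/135) = 116/135 ≈ 0.85926)
I(K, J) = J*√6 (I(K, J) = J*√(5 + J/J) = J*√(5 + 1) = J*√6)
1/(I(-53, a) + 88873) = 1/(116*√6/135 + 88873) = 1/(88873 + 116*√6/135)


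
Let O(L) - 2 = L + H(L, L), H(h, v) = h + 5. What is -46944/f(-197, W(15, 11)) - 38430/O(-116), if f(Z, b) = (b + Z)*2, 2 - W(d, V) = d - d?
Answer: 18926/65 ≈ 291.17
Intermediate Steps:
W(d, V) = 2 (W(d, V) = 2 - (d - d) = 2 - 1*0 = 2 + 0 = 2)
H(h, v) = 5 + h
O(L) = 7 + 2*L (O(L) = 2 + (L + (5 + L)) = 2 + (5 + 2*L) = 7 + 2*L)
f(Z, b) = 2*Z + 2*b (f(Z, b) = (Z + b)*2 = 2*Z + 2*b)
-46944/f(-197, W(15, 11)) - 38430/O(-116) = -46944/(2*(-197) + 2*2) - 38430/(7 + 2*(-116)) = -46944/(-394 + 4) - 38430/(7 - 232) = -46944/(-390) - 38430/(-225) = -46944*(-1/390) - 38430*(-1/225) = 7824/65 + 854/5 = 18926/65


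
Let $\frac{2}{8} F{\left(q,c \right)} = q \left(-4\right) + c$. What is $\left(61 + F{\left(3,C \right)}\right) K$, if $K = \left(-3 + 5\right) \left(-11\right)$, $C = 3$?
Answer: $-550$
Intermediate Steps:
$F{\left(q,c \right)} = - 16 q + 4 c$ ($F{\left(q,c \right)} = 4 \left(q \left(-4\right) + c\right) = 4 \left(- 4 q + c\right) = 4 \left(c - 4 q\right) = - 16 q + 4 c$)
$K = -22$ ($K = 2 \left(-11\right) = -22$)
$\left(61 + F{\left(3,C \right)}\right) K = \left(61 + \left(\left(-16\right) 3 + 4 \cdot 3\right)\right) \left(-22\right) = \left(61 + \left(-48 + 12\right)\right) \left(-22\right) = \left(61 - 36\right) \left(-22\right) = 25 \left(-22\right) = -550$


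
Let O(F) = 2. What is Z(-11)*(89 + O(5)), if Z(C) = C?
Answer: -1001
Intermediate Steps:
Z(-11)*(89 + O(5)) = -11*(89 + 2) = -11*91 = -1001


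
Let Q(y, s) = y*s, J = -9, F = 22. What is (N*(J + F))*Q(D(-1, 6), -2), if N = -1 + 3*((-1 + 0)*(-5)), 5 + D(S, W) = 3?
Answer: 728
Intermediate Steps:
D(S, W) = -2 (D(S, W) = -5 + 3 = -2)
N = 14 (N = -1 + 3*(-1*(-5)) = -1 + 3*5 = -1 + 15 = 14)
Q(y, s) = s*y
(N*(J + F))*Q(D(-1, 6), -2) = (14*(-9 + 22))*(-2*(-2)) = (14*13)*4 = 182*4 = 728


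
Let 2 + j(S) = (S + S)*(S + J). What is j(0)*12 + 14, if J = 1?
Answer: -10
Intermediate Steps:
j(S) = -2 + 2*S*(1 + S) (j(S) = -2 + (S + S)*(S + 1) = -2 + (2*S)*(1 + S) = -2 + 2*S*(1 + S))
j(0)*12 + 14 = (-2 + 2*0 + 2*0²)*12 + 14 = (-2 + 0 + 2*0)*12 + 14 = (-2 + 0 + 0)*12 + 14 = -2*12 + 14 = -24 + 14 = -10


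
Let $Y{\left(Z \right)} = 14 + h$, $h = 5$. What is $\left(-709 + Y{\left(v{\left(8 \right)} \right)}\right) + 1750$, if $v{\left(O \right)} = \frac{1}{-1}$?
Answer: $1060$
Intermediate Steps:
$v{\left(O \right)} = -1$
$Y{\left(Z \right)} = 19$ ($Y{\left(Z \right)} = 14 + 5 = 19$)
$\left(-709 + Y{\left(v{\left(8 \right)} \right)}\right) + 1750 = \left(-709 + 19\right) + 1750 = -690 + 1750 = 1060$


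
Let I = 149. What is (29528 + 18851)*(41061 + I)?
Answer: 1993698590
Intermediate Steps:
(29528 + 18851)*(41061 + I) = (29528 + 18851)*(41061 + 149) = 48379*41210 = 1993698590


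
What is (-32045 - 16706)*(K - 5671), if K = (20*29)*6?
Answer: 106813441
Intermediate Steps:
K = 3480 (K = 580*6 = 3480)
(-32045 - 16706)*(K - 5671) = (-32045 - 16706)*(3480 - 5671) = -48751*(-2191) = 106813441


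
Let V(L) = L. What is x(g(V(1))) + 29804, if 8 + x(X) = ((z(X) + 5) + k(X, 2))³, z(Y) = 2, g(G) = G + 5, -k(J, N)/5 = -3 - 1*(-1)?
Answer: 34709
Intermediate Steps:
k(J, N) = 10 (k(J, N) = -5*(-3 - 1*(-1)) = -5*(-3 + 1) = -5*(-2) = 10)
g(G) = 5 + G
x(X) = 4905 (x(X) = -8 + ((2 + 5) + 10)³ = -8 + (7 + 10)³ = -8 + 17³ = -8 + 4913 = 4905)
x(g(V(1))) + 29804 = 4905 + 29804 = 34709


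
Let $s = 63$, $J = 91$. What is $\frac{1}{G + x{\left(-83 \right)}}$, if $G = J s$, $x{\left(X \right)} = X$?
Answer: $\frac{1}{5650} \approx 0.00017699$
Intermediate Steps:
$G = 5733$ ($G = 91 \cdot 63 = 5733$)
$\frac{1}{G + x{\left(-83 \right)}} = \frac{1}{5733 - 83} = \frac{1}{5650}$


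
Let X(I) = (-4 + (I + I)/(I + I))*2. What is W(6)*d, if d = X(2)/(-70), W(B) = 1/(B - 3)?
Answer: 1/35 ≈ 0.028571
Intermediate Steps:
X(I) = -6 (X(I) = (-4 + (2*I)/((2*I)))*2 = (-4 + (2*I)*(1/(2*I)))*2 = (-4 + 1)*2 = -3*2 = -6)
W(B) = 1/(-3 + B)
d = 3/35 (d = -6/(-70) = -6*(-1/70) = 3/35 ≈ 0.085714)
W(6)*d = (3/35)/(-3 + 6) = (3/35)/3 = (⅓)*(3/35) = 1/35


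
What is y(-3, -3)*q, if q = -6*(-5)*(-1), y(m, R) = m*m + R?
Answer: -180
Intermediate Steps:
y(m, R) = R + m² (y(m, R) = m² + R = R + m²)
q = -30 (q = 30*(-1) = -30)
y(-3, -3)*q = (-3 + (-3)²)*(-30) = (-3 + 9)*(-30) = 6*(-30) = -180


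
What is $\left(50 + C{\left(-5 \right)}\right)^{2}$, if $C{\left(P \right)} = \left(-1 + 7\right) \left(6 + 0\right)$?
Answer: $7396$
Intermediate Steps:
$C{\left(P \right)} = 36$ ($C{\left(P \right)} = 6 \cdot 6 = 36$)
$\left(50 + C{\left(-5 \right)}\right)^{2} = \left(50 + 36\right)^{2} = 86^{2} = 7396$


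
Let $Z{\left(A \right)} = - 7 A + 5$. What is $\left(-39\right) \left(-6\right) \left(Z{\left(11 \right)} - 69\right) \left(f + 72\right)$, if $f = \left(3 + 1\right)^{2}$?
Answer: $-2903472$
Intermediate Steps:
$f = 16$ ($f = 4^{2} = 16$)
$Z{\left(A \right)} = 5 - 7 A$
$\left(-39\right) \left(-6\right) \left(Z{\left(11 \right)} - 69\right) \left(f + 72\right) = \left(-39\right) \left(-6\right) \left(\left(5 - 77\right) - 69\right) \left(16 + 72\right) = 234 \left(\left(5 - 77\right) - 69\right) 88 = 234 \left(-72 - 69\right) 88 = 234 \left(\left(-141\right) 88\right) = 234 \left(-12408\right) = -2903472$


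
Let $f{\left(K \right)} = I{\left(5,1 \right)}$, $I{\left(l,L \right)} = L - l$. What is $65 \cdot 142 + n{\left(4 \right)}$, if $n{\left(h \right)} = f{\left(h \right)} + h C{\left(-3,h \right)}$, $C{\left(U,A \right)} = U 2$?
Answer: $9202$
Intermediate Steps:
$C{\left(U,A \right)} = 2 U$
$f{\left(K \right)} = -4$ ($f{\left(K \right)} = 1 - 5 = -4$)
$n{\left(h \right)} = -4 - 6 h$ ($n{\left(h \right)} = -4 + h 2 \left(-3\right) = -4 + h \left(-6\right) = -4 - 6 h$)
$65 \cdot 142 + n{\left(4 \right)} = 65 \cdot 142 - 28 = 9230 - 28 = 9202$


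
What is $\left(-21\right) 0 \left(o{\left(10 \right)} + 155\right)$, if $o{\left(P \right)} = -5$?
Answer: $0$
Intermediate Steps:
$\left(-21\right) 0 \left(o{\left(10 \right)} + 155\right) = \left(-21\right) 0 \left(-5 + 155\right) = 0 \cdot 150 = 0$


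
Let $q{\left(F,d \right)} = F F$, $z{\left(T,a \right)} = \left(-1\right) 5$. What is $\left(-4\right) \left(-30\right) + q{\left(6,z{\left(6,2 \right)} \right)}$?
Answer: $156$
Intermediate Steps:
$z{\left(T,a \right)} = -5$
$q{\left(F,d \right)} = F^{2}$
$\left(-4\right) \left(-30\right) + q{\left(6,z{\left(6,2 \right)} \right)} = \left(-4\right) \left(-30\right) + 6^{2} = 120 + 36 = 156$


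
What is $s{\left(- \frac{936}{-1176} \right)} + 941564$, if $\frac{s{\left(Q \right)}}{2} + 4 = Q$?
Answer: $\frac{46136322}{49} \approx 9.4156 \cdot 10^{5}$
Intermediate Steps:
$s{\left(Q \right)} = -8 + 2 Q$
$s{\left(- \frac{936}{-1176} \right)} + 941564 = \left(-8 + 2 \left(- \frac{936}{-1176}\right)\right) + 941564 = \left(-8 + 2 \left(\left(-936\right) \left(- \frac{1}{1176}\right)\right)\right) + 941564 = \left(-8 + 2 \cdot \frac{39}{49}\right) + 941564 = \left(-8 + \frac{78}{49}\right) + 941564 = - \frac{314}{49} + 941564 = \frac{46136322}{49}$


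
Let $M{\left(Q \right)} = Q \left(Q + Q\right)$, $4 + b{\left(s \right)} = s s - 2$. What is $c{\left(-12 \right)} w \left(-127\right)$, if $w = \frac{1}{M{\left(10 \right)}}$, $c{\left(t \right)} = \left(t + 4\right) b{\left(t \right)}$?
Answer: $\frac{17526}{25} \approx 701.04$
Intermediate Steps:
$b{\left(s \right)} = -6 + s^{2}$ ($b{\left(s \right)} = -4 + \left(s s - 2\right) = -4 + \left(s^{2} - 2\right) = -4 + \left(-2 + s^{2}\right) = -6 + s^{2}$)
$M{\left(Q \right)} = 2 Q^{2}$ ($M{\left(Q \right)} = Q 2 Q = 2 Q^{2}$)
$c{\left(t \right)} = \left(-6 + t^{2}\right) \left(4 + t\right)$ ($c{\left(t \right)} = \left(t + 4\right) \left(-6 + t^{2}\right) = \left(4 + t\right) \left(-6 + t^{2}\right) = \left(-6 + t^{2}\right) \left(4 + t\right)$)
$w = \frac{1}{200}$ ($w = \frac{1}{2 \cdot 10^{2}} = \frac{1}{2 \cdot 100} = \frac{1}{200} \approx 0.005$)
$c{\left(-12 \right)} w \left(-127\right) = \left(-6 + \left(-12\right)^{2}\right) \left(4 - 12\right) \frac{1}{200} \left(-127\right) = \left(-6 + 144\right) \left(-8\right) \frac{1}{200} \left(-127\right) = 138 \left(-8\right) \frac{1}{200} \left(-127\right) = \left(-1104\right) \frac{1}{200} \left(-127\right) = \left(- \frac{138}{25}\right) \left(-127\right) = \frac{17526}{25}$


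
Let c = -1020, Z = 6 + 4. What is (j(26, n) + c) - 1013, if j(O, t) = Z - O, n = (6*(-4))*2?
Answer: -2049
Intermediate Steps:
Z = 10
n = -48 (n = -24*2 = -48)
j(O, t) = 10 - O
(j(26, n) + c) - 1013 = ((10 - 1*26) - 1020) - 1013 = ((10 - 26) - 1020) - 1013 = (-16 - 1020) - 1013 = -1036 - 1013 = -2049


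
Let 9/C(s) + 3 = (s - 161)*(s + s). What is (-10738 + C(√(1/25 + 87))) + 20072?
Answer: 2498897043409/267719851 - 138000*√34/267719851 ≈ 9334.0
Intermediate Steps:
C(s) = 9/(-3 + 2*s*(-161 + s)) (C(s) = 9/(-3 + (s - 161)*(s + s)) = 9/(-3 + (-161 + s)*(2*s)) = 9/(-3 + 2*s*(-161 + s)))
(-10738 + C(√(1/25 + 87))) + 20072 = (-10738 + 9/(-3 - 322*√(1/25 + 87) + 2*(√(1/25 + 87))²)) + 20072 = (-10738 + 9/(-3 - 2576*√34/5 + 2*(√(2176/25))²)) + 20072 = (-10738 + 9/(-3 - 2576*√34/5 + 2*(8*√34/5)²)) + 20072 = (-10738 + 9/(-3 - 2576*√34/5 + 2*(2176/25))) + 20072 = (-10738 + 9/(-3 - 2576*√34/5 + 4352/25)) + 20072 = (-10738 + 9/(4277/25 - 2576*√34/5)) + 20072 = 9334 + 9/(4277/25 - 2576*√34/5)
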